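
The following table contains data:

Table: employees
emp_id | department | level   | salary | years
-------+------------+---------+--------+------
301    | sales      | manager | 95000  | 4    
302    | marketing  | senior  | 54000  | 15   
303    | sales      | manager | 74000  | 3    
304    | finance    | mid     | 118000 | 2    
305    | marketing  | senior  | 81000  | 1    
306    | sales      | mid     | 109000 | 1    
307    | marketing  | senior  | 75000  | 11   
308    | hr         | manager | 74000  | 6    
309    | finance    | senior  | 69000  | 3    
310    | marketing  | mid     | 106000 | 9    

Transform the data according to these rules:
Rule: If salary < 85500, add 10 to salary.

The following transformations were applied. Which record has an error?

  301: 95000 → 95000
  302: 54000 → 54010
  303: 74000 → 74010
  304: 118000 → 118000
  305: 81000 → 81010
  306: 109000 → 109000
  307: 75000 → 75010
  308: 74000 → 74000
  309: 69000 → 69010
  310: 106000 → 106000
Record 308 has an error. The correct transformed value should be 74010, not 74000.

Step 1: Check each record against the rule
Step 2: Record 308 has salary = 74000
Step 3: Since 74000 < 85500, the bonus should have been applied
Step 4: Correct value = 74010, but claimed value = 74000
Conclusion: Record 308 has the error.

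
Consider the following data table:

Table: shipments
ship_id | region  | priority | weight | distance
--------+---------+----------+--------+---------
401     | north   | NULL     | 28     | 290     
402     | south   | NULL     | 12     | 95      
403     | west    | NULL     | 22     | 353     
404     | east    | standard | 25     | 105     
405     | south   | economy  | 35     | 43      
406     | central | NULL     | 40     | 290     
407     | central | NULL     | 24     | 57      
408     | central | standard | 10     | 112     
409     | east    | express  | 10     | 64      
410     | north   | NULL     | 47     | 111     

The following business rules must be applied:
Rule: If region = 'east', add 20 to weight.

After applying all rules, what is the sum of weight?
293

Step 1: Count records where region = 'east': 2
Step 2: Total bonus added: 2 × 20 = 40
Step 3: Original sum of weight: 253
Step 4: Final sum = 253 + 40 = 293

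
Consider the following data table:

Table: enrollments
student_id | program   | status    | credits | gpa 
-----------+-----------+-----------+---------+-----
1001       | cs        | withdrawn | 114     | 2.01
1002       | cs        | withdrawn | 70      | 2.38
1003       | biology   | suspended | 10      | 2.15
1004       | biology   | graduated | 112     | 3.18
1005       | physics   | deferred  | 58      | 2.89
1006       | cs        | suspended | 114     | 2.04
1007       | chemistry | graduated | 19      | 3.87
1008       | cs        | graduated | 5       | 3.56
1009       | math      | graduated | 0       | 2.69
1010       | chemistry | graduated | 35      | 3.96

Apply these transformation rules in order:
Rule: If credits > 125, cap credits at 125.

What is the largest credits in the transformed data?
114

Step 1: Original maximum credits = 114
Step 2: Check cap of 125 against maximum
Step 3: No records exceed the cap (max 114 <= cap 125), so no capping applies
Step 4: Maximum after transformation = 114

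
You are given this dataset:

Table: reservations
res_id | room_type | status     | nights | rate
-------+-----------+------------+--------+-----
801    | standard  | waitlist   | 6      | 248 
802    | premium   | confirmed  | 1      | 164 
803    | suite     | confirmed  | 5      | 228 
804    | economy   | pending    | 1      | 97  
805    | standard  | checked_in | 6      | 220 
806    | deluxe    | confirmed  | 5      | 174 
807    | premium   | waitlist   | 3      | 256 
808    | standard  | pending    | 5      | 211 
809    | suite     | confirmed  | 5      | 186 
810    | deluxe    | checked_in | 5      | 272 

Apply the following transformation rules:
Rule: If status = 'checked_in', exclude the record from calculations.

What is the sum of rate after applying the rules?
1564

Step 1: Identify records where status = 'checked_in'
Step 2: The excluded records sum to 492
Step 3: Original total rate = 2056
Step 4: Remaining total = 2056 - 492 = 1564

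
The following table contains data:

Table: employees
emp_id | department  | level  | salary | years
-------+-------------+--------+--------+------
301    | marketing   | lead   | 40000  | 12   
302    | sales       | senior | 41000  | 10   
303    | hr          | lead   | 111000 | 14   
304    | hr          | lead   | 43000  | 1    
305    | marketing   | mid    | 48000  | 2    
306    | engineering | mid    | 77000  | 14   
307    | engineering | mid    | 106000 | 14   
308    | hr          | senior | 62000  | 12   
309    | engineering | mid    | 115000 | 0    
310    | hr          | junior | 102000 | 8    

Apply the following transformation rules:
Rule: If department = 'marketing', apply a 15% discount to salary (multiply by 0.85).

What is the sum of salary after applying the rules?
731800.0

Step 1: Records with department = 'marketing' have total salary = 88000
Step 2: Apply multiplier: 88000 × 0.85 = 74800.0
Step 3: Other records total: 657000
Step 4: Final sum = 74800.0 + 657000 = 731800.0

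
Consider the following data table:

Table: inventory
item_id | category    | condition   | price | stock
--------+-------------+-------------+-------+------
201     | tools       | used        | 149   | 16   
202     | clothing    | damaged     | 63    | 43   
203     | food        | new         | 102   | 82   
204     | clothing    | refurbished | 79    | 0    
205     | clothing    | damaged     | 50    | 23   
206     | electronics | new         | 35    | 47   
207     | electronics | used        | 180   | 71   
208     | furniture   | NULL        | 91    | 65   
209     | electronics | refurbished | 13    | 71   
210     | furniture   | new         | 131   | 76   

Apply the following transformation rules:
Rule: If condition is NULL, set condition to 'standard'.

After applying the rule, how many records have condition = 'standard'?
1

Step 1: Count records where condition IS NULL
Step 2: Found 1 records with NULL condition
Step 3: These records will have condition set to 'standard'
Step 4: Records already having condition = 'standard': 0
Step 5: Answer: 1 + 0 = 1 records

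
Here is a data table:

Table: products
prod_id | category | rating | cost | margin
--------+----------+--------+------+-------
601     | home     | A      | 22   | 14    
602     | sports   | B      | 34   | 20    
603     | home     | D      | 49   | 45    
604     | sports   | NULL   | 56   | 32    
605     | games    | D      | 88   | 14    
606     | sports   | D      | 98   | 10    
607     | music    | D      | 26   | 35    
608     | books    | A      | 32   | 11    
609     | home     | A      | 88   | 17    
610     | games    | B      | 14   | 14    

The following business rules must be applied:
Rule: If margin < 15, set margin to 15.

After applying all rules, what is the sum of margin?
224

Step 1: 5 records have margin < 15
Step 2: These records originally summed to 63
Step 3: After setting to minimum: 5 × 15 = 75
Step 4: Unaffected records sum: 149
Step 5: Final sum = 75 + 149 = 224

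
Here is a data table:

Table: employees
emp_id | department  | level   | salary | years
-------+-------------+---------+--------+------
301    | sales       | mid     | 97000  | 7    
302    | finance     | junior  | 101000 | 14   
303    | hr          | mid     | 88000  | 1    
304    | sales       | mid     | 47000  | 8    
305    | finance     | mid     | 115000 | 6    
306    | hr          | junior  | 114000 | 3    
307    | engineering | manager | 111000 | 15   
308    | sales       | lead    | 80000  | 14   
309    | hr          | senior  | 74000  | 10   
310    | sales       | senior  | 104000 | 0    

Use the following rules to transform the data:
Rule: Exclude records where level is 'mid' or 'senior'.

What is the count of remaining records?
4

Step 1: Count records to exclude
  - 4 (mid) + 2 (senior) = 6 records
Step 2: Total records: 10
Step 3: Remaining = 10 - 6 = 4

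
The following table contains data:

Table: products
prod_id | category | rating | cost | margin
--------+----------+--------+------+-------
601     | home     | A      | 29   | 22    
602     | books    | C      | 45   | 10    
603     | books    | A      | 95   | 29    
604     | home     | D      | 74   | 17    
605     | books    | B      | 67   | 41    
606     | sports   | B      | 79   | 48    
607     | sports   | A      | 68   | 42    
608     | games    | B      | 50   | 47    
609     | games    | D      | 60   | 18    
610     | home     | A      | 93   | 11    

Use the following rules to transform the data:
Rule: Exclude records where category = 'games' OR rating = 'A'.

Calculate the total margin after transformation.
116

Step 1: Find records where category = 'games' OR rating = 'A'
Step 2: 6 records match, summing to 169
Step 3: Original sum: 285
Step 4: Remaining sum = 285 - 169 = 116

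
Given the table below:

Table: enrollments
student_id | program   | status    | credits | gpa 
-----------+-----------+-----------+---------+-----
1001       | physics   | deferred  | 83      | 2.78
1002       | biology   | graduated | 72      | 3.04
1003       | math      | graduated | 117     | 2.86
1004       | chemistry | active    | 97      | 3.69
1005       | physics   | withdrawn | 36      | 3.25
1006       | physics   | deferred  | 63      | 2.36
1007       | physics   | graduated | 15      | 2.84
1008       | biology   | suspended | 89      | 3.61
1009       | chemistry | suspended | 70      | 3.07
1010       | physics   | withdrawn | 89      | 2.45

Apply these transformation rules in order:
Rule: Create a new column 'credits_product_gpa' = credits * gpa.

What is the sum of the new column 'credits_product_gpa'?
2204.69

Step 1: For each record, compute credits * gpa
Example calculations:
  83 * 2.78 = 230.74
  72 * 3.04 = 218.88
  117 * 2.86 = 334.62
  ...
Step 2: Sum all derived values
Step 3: Total = 2204.69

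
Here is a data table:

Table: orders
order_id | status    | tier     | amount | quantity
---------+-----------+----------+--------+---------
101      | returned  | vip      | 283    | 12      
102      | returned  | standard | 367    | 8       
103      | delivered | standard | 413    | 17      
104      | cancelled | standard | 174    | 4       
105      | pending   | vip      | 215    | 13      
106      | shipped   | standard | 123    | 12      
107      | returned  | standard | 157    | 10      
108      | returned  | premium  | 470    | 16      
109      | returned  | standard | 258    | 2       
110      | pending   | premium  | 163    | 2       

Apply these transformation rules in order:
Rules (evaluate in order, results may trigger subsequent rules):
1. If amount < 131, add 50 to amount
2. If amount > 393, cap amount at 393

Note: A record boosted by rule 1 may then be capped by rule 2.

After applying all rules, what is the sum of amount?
2576

Step 1: Apply rule 1 to records with amount < 131
  - 1 records get bonus of 50
  - Of these, 0 records then exceed 393 and get capped
Step 2: Apply rule 2 to records with amount > 393
  - 2 records (original) are capped
Step 3: Calculate final sum = 2576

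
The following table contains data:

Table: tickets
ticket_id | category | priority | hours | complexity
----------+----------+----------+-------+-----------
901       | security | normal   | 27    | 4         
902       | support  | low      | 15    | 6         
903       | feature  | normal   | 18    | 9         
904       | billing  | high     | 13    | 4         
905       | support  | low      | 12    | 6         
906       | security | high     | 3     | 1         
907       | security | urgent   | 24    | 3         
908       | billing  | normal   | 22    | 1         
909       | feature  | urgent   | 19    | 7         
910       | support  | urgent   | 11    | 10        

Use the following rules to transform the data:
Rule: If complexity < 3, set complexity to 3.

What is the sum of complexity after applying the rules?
55

Step 1: 2 records have complexity < 3
Step 2: These records originally summed to 2
Step 3: After setting to minimum: 2 × 3 = 6
Step 4: Unaffected records sum: 49
Step 5: Final sum = 6 + 49 = 55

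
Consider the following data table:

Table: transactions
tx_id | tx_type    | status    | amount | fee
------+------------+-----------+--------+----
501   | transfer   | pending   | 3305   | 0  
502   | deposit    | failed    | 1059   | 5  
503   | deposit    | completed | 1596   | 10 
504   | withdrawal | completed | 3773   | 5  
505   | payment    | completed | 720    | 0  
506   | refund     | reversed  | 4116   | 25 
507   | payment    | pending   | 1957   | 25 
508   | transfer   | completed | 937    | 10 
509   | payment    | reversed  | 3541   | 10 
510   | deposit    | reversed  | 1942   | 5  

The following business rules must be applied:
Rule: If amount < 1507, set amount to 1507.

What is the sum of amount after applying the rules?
24751

Step 1: 3 records have amount < 1507
Step 2: These records originally summed to 2716
Step 3: After setting to minimum: 3 × 1507 = 4521
Step 4: Unaffected records sum: 20230
Step 5: Final sum = 4521 + 20230 = 24751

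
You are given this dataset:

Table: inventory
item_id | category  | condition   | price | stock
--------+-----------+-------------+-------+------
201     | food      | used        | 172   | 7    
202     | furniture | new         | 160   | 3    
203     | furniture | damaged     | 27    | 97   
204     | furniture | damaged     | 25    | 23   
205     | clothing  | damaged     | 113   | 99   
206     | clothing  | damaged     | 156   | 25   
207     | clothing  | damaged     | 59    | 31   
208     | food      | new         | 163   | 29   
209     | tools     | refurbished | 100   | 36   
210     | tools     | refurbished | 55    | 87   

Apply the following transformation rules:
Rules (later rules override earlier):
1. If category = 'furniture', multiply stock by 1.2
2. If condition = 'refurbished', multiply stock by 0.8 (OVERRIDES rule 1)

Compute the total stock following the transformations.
437.0

Step 1: Rule 2 takes priority for records with condition = 'refurbished'
  - 2 records: 123 × 0.8 = 98.4
Step 2: Rule 1 applies to remaining records with category = 'furniture'
  - 3 records: 123 × 1.2 = 147.6
Step 3: Other records unchanged: 191
Step 4: Final sum = 98.4 + 147.6 + 191 = 437.0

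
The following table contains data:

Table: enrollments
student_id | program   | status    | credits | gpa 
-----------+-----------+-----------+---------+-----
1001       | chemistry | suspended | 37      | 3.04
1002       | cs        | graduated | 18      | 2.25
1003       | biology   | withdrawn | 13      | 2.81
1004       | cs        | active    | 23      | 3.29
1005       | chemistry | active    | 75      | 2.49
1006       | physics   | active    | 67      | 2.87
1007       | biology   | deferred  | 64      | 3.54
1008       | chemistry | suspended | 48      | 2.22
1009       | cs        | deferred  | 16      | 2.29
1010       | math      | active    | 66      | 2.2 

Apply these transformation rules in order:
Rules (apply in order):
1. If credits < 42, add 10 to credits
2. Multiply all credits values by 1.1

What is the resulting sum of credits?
524.7

Step 1: Apply Rule 1 - Add 10 to records with credits < 42
  - 5 records affected: 107 + (5 × 10) = 157
  - Unaffected records: 320
  - Sum after Rule 1: 477
Step 2: Apply Rule 2 - Multiply all by 1.1
  - 477 × 1.1 = 524.7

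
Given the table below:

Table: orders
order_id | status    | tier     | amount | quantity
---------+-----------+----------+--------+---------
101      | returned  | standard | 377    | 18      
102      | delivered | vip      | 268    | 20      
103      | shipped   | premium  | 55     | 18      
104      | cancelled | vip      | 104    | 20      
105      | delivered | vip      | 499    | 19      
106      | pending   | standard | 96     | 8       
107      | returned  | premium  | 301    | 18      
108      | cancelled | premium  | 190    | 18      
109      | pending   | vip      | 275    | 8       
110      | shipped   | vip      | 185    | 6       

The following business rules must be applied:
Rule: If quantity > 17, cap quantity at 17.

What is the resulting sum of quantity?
141

Step 1: 7 records have quantity > 17
Step 2: These records originally summed to 131
Step 3: After capping: 7 × 17 = 119
Step 4: Unaffected records sum: 22
Step 5: Final sum = 119 + 22 = 141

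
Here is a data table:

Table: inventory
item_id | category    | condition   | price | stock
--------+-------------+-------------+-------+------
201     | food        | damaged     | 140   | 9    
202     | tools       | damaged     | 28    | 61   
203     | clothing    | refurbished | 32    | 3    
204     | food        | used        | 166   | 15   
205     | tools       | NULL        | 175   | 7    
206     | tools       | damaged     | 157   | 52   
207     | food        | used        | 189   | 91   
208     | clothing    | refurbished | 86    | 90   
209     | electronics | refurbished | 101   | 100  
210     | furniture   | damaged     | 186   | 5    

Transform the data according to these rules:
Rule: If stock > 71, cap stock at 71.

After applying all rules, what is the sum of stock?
365

Step 1: 3 records have stock > 71
Step 2: These records originally summed to 281
Step 3: After capping: 3 × 71 = 213
Step 4: Unaffected records sum: 152
Step 5: Final sum = 213 + 152 = 365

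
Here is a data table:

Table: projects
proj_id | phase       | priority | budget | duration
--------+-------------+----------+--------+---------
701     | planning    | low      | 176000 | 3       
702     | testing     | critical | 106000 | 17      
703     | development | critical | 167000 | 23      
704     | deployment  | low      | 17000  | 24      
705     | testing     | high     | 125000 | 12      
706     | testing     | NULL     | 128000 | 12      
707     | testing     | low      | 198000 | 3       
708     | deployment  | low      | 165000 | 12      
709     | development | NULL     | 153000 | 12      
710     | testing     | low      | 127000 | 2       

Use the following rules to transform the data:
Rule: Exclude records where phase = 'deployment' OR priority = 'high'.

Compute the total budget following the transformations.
1055000

Step 1: Find records where phase = 'deployment' OR priority = 'high'
Step 2: 3 records match, summing to 307000
Step 3: Original sum: 1362000
Step 4: Remaining sum = 1362000 - 307000 = 1055000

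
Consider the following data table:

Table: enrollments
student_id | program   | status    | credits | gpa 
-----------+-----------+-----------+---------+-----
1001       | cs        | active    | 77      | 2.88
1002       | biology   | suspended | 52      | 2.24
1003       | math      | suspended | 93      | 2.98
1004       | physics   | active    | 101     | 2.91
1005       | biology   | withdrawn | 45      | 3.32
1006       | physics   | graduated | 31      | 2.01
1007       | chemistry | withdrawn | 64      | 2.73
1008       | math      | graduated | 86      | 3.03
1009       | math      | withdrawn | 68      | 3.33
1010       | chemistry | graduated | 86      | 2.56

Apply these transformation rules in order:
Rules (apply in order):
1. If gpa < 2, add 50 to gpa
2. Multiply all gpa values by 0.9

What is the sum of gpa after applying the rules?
25.19

Step 1: Apply Rule 1 - Add 50 to records with gpa < 2
  - 0 records affected: 0 + (0 × 50) = 0
  - Unaffected records: 27.99
  - Sum after Rule 1: 27.99
Step 2: Apply Rule 2 - Multiply all by 0.9
  - 27.99 × 0.9 = 25.19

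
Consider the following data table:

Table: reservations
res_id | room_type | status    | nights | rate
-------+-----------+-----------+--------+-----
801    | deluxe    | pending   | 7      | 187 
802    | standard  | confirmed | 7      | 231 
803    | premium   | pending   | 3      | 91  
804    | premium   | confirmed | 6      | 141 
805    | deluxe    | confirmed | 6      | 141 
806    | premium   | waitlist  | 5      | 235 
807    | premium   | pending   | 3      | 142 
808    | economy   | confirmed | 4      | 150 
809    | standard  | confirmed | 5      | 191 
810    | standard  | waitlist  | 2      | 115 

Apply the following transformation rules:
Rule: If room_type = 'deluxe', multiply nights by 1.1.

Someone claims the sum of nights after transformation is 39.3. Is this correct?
No, the correct result is 49.3.

Step 1: Calculate the correct sum after transformation
Step 2: Apply multiplier 1.1 to records where room_type = 'deluxe'
Step 3: Correct result = 49.3
Step 4: Claimed result = 39.3
Step 5: 49.3 ≠ 39.3
Conclusion: The claimed result is incorrect. The correct answer is 49.3.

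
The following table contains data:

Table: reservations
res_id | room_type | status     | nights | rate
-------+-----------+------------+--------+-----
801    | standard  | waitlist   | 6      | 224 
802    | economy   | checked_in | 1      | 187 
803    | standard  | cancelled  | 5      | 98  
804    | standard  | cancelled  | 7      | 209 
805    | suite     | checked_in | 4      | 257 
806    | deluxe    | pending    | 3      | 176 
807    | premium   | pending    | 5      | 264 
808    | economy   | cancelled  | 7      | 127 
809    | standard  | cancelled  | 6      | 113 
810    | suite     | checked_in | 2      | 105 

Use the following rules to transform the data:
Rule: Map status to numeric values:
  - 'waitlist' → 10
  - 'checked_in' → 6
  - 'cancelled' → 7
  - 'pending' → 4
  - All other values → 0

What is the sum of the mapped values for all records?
64

Step 1: Apply mapping to each record
Step 2: Count by status:
  'waitlist': 1 records × 10 = 10
  'checked_in': 3 records × 6 = 18
  'cancelled': 4 records × 7 = 28
  'pending': 2 records × 4 = 8
Step 3: Sum all mapped values = 64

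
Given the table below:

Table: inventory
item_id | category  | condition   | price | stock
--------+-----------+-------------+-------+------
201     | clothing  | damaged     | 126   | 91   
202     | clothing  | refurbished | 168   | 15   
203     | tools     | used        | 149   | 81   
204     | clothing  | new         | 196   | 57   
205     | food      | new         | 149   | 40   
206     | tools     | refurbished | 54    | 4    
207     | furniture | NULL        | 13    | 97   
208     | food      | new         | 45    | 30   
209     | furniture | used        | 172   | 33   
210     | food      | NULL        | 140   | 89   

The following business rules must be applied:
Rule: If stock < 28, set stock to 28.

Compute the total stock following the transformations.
574

Step 1: 2 records have stock < 28
Step 2: These records originally summed to 19
Step 3: After setting to minimum: 2 × 28 = 56
Step 4: Unaffected records sum: 518
Step 5: Final sum = 56 + 518 = 574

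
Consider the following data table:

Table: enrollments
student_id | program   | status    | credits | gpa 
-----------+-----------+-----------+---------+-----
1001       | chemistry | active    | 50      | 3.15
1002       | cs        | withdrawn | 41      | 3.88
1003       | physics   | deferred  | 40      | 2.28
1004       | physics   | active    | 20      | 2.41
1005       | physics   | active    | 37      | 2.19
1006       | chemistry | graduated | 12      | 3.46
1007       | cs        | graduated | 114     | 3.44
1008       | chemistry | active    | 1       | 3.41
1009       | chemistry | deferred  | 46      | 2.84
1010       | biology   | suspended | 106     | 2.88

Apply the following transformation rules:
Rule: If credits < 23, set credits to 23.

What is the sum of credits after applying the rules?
503

Step 1: 3 records have credits < 23
Step 2: These records originally summed to 33
Step 3: After setting to minimum: 3 × 23 = 69
Step 4: Unaffected records sum: 434
Step 5: Final sum = 69 + 434 = 503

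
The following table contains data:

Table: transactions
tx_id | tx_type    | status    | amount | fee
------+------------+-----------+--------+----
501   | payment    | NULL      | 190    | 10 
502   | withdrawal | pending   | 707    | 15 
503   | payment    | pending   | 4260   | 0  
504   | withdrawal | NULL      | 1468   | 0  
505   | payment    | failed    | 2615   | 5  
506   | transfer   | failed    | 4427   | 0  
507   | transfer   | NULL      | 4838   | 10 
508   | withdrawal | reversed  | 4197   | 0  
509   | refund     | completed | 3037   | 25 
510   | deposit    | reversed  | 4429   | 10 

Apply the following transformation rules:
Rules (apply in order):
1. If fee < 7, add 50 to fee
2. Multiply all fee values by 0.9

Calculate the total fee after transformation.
292.5

Step 1: Apply Rule 1 - Add 50 to records with fee < 7
  - 5 records affected: 5 + (5 × 50) = 255
  - Unaffected records: 70
  - Sum after Rule 1: 325
Step 2: Apply Rule 2 - Multiply all by 0.9
  - 325 × 0.9 = 292.5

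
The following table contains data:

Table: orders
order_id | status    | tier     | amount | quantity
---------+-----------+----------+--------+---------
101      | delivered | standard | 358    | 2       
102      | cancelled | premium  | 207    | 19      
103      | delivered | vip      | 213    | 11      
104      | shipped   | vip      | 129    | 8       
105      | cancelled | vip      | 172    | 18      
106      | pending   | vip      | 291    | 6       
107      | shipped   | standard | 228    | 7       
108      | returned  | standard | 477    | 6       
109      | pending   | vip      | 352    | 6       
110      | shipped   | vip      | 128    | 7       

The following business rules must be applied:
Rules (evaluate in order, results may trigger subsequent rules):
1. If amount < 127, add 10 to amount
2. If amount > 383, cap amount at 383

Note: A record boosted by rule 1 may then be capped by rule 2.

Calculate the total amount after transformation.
2461

Step 1: Apply rule 1 to records with amount < 127
  - 0 records get bonus of 10
  - Of these, 0 records then exceed 383 and get capped
Step 2: Apply rule 2 to records with amount > 383
  - 1 records (original) are capped
Step 3: Calculate final sum = 2461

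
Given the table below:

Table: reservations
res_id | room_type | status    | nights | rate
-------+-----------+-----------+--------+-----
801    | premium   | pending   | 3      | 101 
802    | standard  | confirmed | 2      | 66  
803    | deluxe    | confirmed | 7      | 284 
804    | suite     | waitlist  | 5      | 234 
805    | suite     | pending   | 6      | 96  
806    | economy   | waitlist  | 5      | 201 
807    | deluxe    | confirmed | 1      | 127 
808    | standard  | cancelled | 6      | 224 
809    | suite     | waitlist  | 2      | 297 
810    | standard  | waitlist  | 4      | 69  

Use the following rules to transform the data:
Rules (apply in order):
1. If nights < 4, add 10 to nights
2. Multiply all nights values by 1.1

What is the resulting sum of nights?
89.1

Step 1: Apply Rule 1 - Add 10 to records with nights < 4
  - 4 records affected: 8 + (4 × 10) = 48
  - Unaffected records: 33
  - Sum after Rule 1: 81
Step 2: Apply Rule 2 - Multiply all by 1.1
  - 81 × 1.1 = 89.1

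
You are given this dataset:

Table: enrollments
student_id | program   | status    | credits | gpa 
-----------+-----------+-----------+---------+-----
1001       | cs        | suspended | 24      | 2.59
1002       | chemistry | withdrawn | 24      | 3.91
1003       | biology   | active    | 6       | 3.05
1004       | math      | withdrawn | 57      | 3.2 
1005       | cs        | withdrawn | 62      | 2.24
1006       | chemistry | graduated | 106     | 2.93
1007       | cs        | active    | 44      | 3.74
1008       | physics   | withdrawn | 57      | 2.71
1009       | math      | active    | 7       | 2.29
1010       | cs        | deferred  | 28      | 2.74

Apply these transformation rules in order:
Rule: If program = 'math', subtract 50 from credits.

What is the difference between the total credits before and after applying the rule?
100

Step 1: Original sum of credits = 415
Step 2: 2 records have program = 'math'
Step 3: Each affected record changes by -50
Step 4: Total change = 2 × -50 = -100
Step 5: New sum = 415 + -100 = 315
Step 6: Difference = |315 - 415| = 100
        (Sum decreased by 100)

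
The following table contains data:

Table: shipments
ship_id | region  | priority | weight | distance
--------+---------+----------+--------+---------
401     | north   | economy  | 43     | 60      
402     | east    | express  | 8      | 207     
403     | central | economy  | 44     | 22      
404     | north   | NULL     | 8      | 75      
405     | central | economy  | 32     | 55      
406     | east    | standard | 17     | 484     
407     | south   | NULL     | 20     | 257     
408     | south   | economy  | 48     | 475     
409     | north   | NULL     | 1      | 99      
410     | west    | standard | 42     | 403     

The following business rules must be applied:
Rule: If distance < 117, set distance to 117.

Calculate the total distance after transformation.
2411

Step 1: 5 records have distance < 117
Step 2: These records originally summed to 311
Step 3: After setting to minimum: 5 × 117 = 585
Step 4: Unaffected records sum: 1826
Step 5: Final sum = 585 + 1826 = 2411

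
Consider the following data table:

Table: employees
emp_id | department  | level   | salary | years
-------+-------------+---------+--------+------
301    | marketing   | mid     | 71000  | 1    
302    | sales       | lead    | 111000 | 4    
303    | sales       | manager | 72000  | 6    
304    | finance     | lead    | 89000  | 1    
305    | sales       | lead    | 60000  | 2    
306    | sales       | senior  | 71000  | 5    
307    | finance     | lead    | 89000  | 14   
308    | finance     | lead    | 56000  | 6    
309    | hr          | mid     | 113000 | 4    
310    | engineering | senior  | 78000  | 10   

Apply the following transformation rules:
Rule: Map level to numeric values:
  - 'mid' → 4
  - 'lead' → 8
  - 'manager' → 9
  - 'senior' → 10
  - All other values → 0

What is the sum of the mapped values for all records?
77

Step 1: Apply mapping to each record
Step 2: Count by status:
  'mid': 2 records × 4 = 8
  'lead': 5 records × 8 = 40
  'manager': 1 records × 9 = 9
  'senior': 2 records × 10 = 20
Step 3: Sum all mapped values = 77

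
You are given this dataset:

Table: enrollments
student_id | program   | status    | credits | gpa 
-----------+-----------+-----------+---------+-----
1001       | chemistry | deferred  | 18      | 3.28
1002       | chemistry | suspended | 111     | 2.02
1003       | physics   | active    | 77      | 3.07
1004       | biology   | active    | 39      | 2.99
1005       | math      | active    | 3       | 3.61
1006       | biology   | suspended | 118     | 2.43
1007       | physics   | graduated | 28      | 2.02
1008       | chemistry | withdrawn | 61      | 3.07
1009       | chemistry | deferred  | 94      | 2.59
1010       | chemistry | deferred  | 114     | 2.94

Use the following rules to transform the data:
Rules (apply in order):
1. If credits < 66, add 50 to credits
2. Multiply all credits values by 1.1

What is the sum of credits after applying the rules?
1004.3

Step 1: Apply Rule 1 - Add 50 to records with credits < 66
  - 5 records affected: 149 + (5 × 50) = 399
  - Unaffected records: 514
  - Sum after Rule 1: 913
Step 2: Apply Rule 2 - Multiply all by 1.1
  - 913 × 1.1 = 1004.3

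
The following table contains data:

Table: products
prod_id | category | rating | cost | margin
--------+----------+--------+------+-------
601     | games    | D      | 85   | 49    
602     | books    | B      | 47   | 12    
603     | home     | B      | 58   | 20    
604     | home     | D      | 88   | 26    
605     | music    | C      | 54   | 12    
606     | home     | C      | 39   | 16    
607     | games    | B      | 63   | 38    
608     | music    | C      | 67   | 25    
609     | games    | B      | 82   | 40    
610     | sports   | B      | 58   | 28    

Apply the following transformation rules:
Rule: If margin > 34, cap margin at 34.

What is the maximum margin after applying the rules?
34

Step 1: Original maximum margin = 49
Step 2: Apply cap at 34
Step 3: 3 records had margin > 34 and were capped
Step 4: Maximum after transformation = 34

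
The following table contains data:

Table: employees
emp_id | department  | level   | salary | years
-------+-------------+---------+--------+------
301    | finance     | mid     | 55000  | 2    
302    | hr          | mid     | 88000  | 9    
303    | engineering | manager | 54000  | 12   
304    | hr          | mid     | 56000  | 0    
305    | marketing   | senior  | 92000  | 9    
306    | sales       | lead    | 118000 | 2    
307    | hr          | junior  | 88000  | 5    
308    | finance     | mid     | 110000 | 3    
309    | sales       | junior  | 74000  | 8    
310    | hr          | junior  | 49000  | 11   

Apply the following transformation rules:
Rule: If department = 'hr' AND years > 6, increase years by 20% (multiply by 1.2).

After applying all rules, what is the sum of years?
65.0

Step 1: Find records where department = 'hr' AND years > 6
Step 2: 2 records match, summing to 20
Step 3: After multiplier: 20 × 1.2 = 24.0
Step 4: Unaffected records sum: 41
Step 5: Final sum = 24.0 + 41 = 65.0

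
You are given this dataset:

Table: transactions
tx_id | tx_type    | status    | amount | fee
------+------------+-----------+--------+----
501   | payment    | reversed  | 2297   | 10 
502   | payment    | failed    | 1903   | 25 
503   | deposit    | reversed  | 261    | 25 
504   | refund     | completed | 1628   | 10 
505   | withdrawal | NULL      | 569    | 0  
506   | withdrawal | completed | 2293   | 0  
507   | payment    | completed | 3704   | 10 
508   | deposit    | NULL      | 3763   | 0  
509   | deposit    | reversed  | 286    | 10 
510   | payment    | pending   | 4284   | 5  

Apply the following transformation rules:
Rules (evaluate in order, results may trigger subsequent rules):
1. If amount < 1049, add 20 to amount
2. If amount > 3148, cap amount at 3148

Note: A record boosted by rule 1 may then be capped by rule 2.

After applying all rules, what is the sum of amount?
18741

Step 1: Apply rule 1 to records with amount < 1049
  - 3 records get bonus of 20
  - Of these, 0 records then exceed 3148 and get capped
Step 2: Apply rule 2 to records with amount > 3148
  - 3 records (original) are capped
Step 3: Calculate final sum = 18741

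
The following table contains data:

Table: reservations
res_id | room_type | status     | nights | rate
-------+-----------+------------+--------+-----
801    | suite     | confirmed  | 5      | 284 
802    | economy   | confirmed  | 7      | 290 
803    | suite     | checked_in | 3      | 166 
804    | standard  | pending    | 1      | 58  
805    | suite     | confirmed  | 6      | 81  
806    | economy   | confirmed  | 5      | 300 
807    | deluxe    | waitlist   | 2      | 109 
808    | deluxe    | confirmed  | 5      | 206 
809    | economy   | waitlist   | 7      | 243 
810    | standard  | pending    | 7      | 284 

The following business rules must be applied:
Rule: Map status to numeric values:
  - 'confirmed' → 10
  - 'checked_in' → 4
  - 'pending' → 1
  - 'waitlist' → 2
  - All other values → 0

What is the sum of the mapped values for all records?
60

Step 1: Apply mapping to each record
Step 2: Count by status:
  'confirmed': 5 records × 10 = 50
  'checked_in': 1 records × 4 = 4
  'pending': 2 records × 1 = 2
  'waitlist': 2 records × 2 = 4
Step 3: Sum all mapped values = 60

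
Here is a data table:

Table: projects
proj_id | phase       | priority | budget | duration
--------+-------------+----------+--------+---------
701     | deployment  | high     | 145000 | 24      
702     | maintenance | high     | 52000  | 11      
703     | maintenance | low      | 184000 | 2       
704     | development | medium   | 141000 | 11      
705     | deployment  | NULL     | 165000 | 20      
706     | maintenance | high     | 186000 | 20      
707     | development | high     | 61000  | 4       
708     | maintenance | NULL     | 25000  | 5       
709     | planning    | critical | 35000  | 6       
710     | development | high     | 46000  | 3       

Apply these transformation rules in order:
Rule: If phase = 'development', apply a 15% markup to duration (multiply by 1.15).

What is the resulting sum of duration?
108.7

Step 1: Records with phase = 'development' have total duration = 18
Step 2: Apply multiplier: 18 × 1.15 = 20.7
Step 3: Other records total: 88
Step 4: Final sum = 20.7 + 88 = 108.7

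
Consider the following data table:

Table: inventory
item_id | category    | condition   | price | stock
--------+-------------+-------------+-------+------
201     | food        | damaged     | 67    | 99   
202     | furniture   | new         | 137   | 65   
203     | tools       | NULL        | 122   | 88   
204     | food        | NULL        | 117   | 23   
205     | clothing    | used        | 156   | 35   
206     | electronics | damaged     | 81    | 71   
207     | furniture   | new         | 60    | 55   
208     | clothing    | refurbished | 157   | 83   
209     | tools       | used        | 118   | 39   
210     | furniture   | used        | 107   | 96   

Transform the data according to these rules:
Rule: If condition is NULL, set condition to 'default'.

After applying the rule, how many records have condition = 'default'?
2

Step 1: Count records where condition IS NULL
Step 2: Found 2 records with NULL condition
Step 3: These records will have condition set to 'default'
Step 4: Records already having condition = 'default': 0
Step 5: Answer: 2 + 0 = 2 records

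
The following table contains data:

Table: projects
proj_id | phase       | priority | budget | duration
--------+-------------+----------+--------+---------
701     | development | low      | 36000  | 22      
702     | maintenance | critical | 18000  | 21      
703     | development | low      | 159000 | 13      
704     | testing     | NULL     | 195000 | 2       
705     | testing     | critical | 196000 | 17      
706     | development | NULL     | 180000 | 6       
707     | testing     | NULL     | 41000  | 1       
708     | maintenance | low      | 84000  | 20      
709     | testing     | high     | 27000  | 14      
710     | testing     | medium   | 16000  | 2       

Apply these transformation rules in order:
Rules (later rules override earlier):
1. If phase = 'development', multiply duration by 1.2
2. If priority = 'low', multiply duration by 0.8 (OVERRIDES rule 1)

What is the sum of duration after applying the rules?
108.2

Step 1: Rule 2 takes priority for records with priority = 'low'
  - 3 records: 55 × 0.8 = 44.0
Step 2: Rule 1 applies to remaining records with phase = 'development'
  - 1 records: 6 × 1.2 = 7.2
Step 3: Other records unchanged: 57
Step 4: Final sum = 44.0 + 7.2 + 57 = 108.2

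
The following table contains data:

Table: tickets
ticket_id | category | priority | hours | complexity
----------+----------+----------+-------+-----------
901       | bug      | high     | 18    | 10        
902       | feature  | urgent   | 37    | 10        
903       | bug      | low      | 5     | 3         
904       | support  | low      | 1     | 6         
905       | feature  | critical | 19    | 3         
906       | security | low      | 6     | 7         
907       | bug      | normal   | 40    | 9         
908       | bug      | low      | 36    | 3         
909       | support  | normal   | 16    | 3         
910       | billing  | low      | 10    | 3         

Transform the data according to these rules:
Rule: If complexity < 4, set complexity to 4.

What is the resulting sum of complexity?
62

Step 1: 5 records have complexity < 4
Step 2: These records originally summed to 15
Step 3: After setting to minimum: 5 × 4 = 20
Step 4: Unaffected records sum: 42
Step 5: Final sum = 20 + 42 = 62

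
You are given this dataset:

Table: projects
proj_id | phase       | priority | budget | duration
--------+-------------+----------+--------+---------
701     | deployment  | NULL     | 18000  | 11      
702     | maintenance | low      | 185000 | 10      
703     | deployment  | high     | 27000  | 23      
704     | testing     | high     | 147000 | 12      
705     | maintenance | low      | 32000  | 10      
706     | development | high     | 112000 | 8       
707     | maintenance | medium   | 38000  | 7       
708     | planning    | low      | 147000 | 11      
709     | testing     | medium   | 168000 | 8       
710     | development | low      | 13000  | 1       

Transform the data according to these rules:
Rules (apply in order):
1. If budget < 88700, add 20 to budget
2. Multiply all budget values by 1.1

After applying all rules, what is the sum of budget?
975810.0

Step 1: Apply Rule 1 - Add 20 to records with budget < 88700
  - 5 records affected: 128000 + (5 × 20) = 128100
  - Unaffected records: 759000
  - Sum after Rule 1: 887100
Step 2: Apply Rule 2 - Multiply all by 1.1
  - 887100 × 1.1 = 975810.0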